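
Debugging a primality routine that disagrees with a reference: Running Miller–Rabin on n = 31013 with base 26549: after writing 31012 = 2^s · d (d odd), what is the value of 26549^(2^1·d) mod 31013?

31012

n − 1 = 31012 = 2^2 · 7753, so s = 2 and d = 7753.
Repeated squaring mod 31013: 26549^1 ≡ 26549, 26549^2 ≡ 16950, 26549^4 ≡ 29081, 26549^8 ≡ 11064, 26549^16 ≡ 3785, 26549^32 ≡ 29232, 26549^64 ≡ 8635, 26549^128 ≡ 7973, 26549^256 ≡ 23092, 26549^512 ≡ 2942, 26549^1024 ≡ 2737, 26549^2048 ≡ 17036, 26549^4096 ≡ 5642.
7753 = 4096 + 2048 + 1024 + 512 + 64 + 8 + 1, so 26549^7753 ≡ 5642·17036·2737·2942·8635·11064·26549 ≡ 12455 (mod 31013).
x_0 = 12455.
x_1 = 12455^2 mod 31013 = 31012.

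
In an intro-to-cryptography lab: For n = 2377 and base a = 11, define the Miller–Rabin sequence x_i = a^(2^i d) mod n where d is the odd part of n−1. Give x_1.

1

n − 1 = 2376 = 2^3 · 297, so s = 3 and d = 297.
Repeated squaring mod 2377: 11^1 ≡ 11, 11^2 ≡ 121, 11^4 ≡ 379, 11^8 ≡ 1021, 11^16 ≡ 1315, 11^32 ≡ 1146, 11^64 ≡ 1212, 11^128 ≡ 2335, 11^256 ≡ 1764.
297 = 256 + 32 + 8 + 1, so 11^297 ≡ 1764·1146·1021·11 ≡ 1 (mod 2377).
x_0 = 1.
x_1 = 1^2 mod 2377 = 1.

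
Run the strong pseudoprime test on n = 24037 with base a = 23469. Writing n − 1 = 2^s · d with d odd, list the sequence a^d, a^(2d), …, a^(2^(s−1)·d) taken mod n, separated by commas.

17718, 4304

n − 1 = 24036 = 2^2 · 6009, so s = 2 and d = 6009.
x_0 = 23469^6009 mod 24037 = 17718.
x_1 = 17718^2 mod 24037 = 4304.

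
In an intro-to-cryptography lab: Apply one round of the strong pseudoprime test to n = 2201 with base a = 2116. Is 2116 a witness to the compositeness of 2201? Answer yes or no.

no

n − 1 = 2200 = 2^3 · 275, so s = 3 and d = 275.
x_0 = 2116^275 mod 2201 = 1.
x_0 = 1, so 2116 is not a witness.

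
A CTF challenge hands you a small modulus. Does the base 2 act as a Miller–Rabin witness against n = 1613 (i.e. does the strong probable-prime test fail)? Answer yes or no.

no

n − 1 = 1612 = 2^2 · 403, so s = 2 and d = 403.
x_0 = 2^403 mod 1613 = 1486.
x_0 is neither 1 nor 1612, so continue squaring.
x_1 = 1486^2 mod 1613 = 1612.
x_1 ≡ −1, so 2 is not a witness.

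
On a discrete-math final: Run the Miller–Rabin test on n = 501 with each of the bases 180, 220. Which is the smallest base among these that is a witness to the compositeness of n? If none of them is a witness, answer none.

n − 1 = 500 = 2^2 · 125, so s = 2 and d = 125.
Base 180: x_0 = 180^125 mod 501 = 201. x_0 is neither 1 nor 500, so continue squaring. x_1 = 201^2 mod 501 = 321. Reached i = s−1 = 1 without hitting −1: 180 is a Miller–Rabin witness and 501 is composite.
Base 220: x_0 = 220^125 mod 501 = 259. x_0 is neither 1 nor 500, so continue squaring. x_1 = 259^2 mod 501 = 448. Reached i = s−1 = 1 without hitting −1: 220 is a Miller–Rabin witness and 501 is composite.
The smallest witness among the given bases is 180.

180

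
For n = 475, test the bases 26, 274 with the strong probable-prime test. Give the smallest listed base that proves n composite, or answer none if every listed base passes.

none

n − 1 = 474 = 2^1 · 237, so s = 1 and d = 237.
Base 26: x_0 = 26^237 mod 475 = 1. x_0 = 1, so 26 is not a witness.
Base 274: x_0 = 274^237 mod 475 = 474. x_0 = 474 ≡ −1, so 274 is not a witness.
No listed base is a witness for 475.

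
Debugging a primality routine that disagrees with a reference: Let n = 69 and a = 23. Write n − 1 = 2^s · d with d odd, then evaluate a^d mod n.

23

n − 1 = 68 = 2^2 · 17, so s = 2 and d = 17.
Repeated squaring mod 69: 23^1 ≡ 23, 23^2 ≡ 46, 23^4 ≡ 46, 23^8 ≡ 46, 23^16 ≡ 46.
17 = 16 + 1, so 23^17 ≡ 46·23 ≡ 23 (mod 69).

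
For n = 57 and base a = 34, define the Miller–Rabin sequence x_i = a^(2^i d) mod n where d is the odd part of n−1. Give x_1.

55

n − 1 = 56 = 2^3 · 7, so s = 3 and d = 7.
x_0 = 34^7 mod 57 = 13.
x_1 = 13^2 mod 57 = 55.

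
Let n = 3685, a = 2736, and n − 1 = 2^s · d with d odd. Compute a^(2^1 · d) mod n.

n − 1 = 3684 = 2^2 · 921, so s = 2 and d = 921.
x_0 = 2736^921 mod 3685 = 3231.
x_1 = 3231^2 mod 3685 = 3441.

3441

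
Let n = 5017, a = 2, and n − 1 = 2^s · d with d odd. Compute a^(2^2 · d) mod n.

n − 1 = 5016 = 2^3 · 627, so s = 3 and d = 627.
Repeated squaring mod 5017: 2^1 ≡ 2, 2^2 ≡ 4, 2^4 ≡ 16, 2^8 ≡ 256, 2^16 ≡ 315, 2^32 ≡ 3902, 2^64 ≡ 4026, 2^128 ≡ 3766, 2^256 ≡ 4714, 2^512 ≡ 1503.
627 = 512 + 64 + 32 + 16 + 2 + 1, so 2^627 ≡ 1503·4026·3902·315·4·2 ≡ 4281 (mod 5017).
x_0 = 4281.
x_1 = 4281^2 mod 5017 = 4877.
x_2 = 4877^2 mod 5017 = 4549.

4549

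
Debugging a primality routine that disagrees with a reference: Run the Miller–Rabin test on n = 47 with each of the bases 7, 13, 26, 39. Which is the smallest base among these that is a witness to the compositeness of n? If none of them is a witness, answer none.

none

n − 1 = 46 = 2^1 · 23, so s = 1 and d = 23.
Base 7: x_0 = 7^23 mod 47 = 1. x_0 = 1, so 7 is not a witness.
Base 13: x_0 = 13^23 mod 47 = 46. x_0 = 46 ≡ −1, so 13 is not a witness.
Base 26: x_0 = 26^23 mod 47 = 46. x_0 = 46 ≡ −1, so 26 is not a witness.
Base 39: x_0 = 39^23 mod 47 = 46. x_0 = 46 ≡ −1, so 39 is not a witness.
No listed base is a witness for 47.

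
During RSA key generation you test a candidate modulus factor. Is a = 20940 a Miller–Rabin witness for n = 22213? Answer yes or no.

yes

n − 1 = 22212 = 2^2 · 5553, so s = 2 and d = 5553.
x_0 = 20940^5553 mod 22213 = 8330.
x_0 is neither 1 nor 22212, so continue squaring.
x_1 = 8330^2 mod 22213 = 17701.
Reached i = s−1 = 1 without hitting −1: 20940 is a Miller–Rabin witness and 22213 is composite.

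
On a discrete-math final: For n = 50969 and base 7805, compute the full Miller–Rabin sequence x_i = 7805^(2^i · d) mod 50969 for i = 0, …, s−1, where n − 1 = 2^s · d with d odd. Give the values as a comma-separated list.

n − 1 = 50968 = 2^3 · 6371, so s = 3 and d = 6371.
x_0 = 7805^6371 mod 50969 = 46962.
x_1 = 46962^2 mod 50969 = 814.
x_2 = 814^2 mod 50969 = 50968.

46962, 814, 50968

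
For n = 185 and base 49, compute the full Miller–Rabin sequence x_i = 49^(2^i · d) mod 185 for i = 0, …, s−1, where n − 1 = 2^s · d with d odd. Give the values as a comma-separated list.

44, 86, 181

n − 1 = 184 = 2^3 · 23, so s = 3 and d = 23.
x_0 = 49^23 mod 185 = 44.
x_1 = 44^2 mod 185 = 86.
x_2 = 86^2 mod 185 = 181.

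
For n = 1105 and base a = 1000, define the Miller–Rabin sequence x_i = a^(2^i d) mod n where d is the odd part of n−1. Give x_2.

625

n − 1 = 1104 = 2^4 · 69, so s = 4 and d = 69.
x_0 = 1000^69 mod 1105 = 675.
x_1 = 675^2 mod 1105 = 365.
x_2 = 365^2 mod 1105 = 625.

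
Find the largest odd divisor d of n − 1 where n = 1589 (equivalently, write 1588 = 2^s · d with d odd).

397

Halving: 1588 → 794 → 397; 397 is odd.
So 1588 = 2^2 · 397.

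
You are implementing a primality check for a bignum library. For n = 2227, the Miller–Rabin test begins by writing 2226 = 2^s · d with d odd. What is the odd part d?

1113

Halving: 2226 → 1113; 1113 is odd.
So 2226 = 2^1 · 1113.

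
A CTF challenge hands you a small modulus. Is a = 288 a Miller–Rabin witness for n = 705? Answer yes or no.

n − 1 = 704 = 2^6 · 11, so s = 6 and d = 11.
Repeated squaring mod 705: 288^1 ≡ 288, 288^2 ≡ 459, 288^4 ≡ 591, 288^8 ≡ 306.
11 = 8 + 2 + 1, so 288^11 ≡ 306·459·288 ≡ 672 (mod 705).
x_0 = 288^11 mod 705 = 672.
x_0 is neither 1 nor 704, so continue squaring.
x_1 = 672^2 mod 705 = 384.
x_2 = 384^2 mod 705 = 111.
x_3 = 111^2 mod 705 = 336.
x_4 = 336^2 mod 705 = 96.
x_5 = 96^2 mod 705 = 51.
Reached i = s−1 = 5 without hitting −1: 288 is a Miller–Rabin witness and 705 is composite.

yes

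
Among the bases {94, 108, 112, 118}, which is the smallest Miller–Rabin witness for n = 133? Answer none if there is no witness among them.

108

n − 1 = 132 = 2^2 · 33, so s = 2 and d = 33.
Base 94: x_0 = 94^33 mod 133 = 132. x_0 = 132 ≡ −1, so 94 is not a witness.
Base 108: x_0 = 108^33 mod 133 = 27. x_0 is neither 1 nor 132, so continue squaring. x_1 = 27^2 mod 133 = 64. Reached i = s−1 = 1 without hitting −1: 108 is a Miller–Rabin witness and 133 is composite.
Base 112: x_0 = 112^33 mod 133 = 7. x_0 is neither 1 nor 132, so continue squaring. x_1 = 7^2 mod 133 = 49. Reached i = s−1 = 1 without hitting −1: 112 is a Miller–Rabin witness and 133 is composite.
Base 118: x_0 = 118^33 mod 133 = 125. x_0 is neither 1 nor 132, so continue squaring. x_1 = 125^2 mod 133 = 64. Reached i = s−1 = 1 without hitting −1: 118 is a Miller–Rabin witness and 133 is composite.
The smallest witness among the given bases is 108.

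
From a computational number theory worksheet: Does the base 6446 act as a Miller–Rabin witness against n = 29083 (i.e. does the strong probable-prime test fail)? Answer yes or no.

yes

n − 1 = 29082 = 2^1 · 14541, so s = 1 and d = 14541.
Repeated squaring mod 29083: 6446^1 ≡ 6446, 6446^2 ≡ 20392, 6446^4 ≡ 4930, 6446^8 ≡ 20595, 6446^16 ≡ 7553, 6446^32 ≡ 16046, 6446^64 ≡ 2317, 6446^128 ≡ 17217, 6446^256 ≡ 11153, 6446^512 ≡ 1418, 6446^1024 ≡ 3997, 6446^2048 ≡ 9442, 6446^4096 ≡ 11969, 6446^8192 ≡ 23186.
14541 = 8192 + 4096 + 2048 + 128 + 64 + 8 + 4 + 1, so 6446^14541 ≡ 23186·11969·9442·17217·2317·20595·4930·6446 ≡ 6162 (mod 29083).
x_0 = 6446^14541 mod 29083 = 6162.
x_0 ∉ {1, 29082} and s = 1, so 6446 is a Miller–Rabin witness and 29083 is composite.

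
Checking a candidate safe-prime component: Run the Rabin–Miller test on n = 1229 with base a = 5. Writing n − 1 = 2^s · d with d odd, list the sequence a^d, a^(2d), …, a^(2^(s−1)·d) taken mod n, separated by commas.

1228, 1

n − 1 = 1228 = 2^2 · 307, so s = 2 and d = 307.
x_0 = 5^307 mod 1229 = 1228.
x_1 = 1228^2 mod 1229 = 1.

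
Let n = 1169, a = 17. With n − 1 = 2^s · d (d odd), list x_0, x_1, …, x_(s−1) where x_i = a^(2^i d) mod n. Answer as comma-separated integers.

n − 1 = 1168 = 2^4 · 73, so s = 4 and d = 73.
x_0 = 17^73 mod 1169 = 829.
x_1 = 829^2 mod 1169 = 1038.
x_2 = 1038^2 mod 1169 = 795.
x_3 = 795^2 mod 1169 = 765.

829, 1038, 795, 765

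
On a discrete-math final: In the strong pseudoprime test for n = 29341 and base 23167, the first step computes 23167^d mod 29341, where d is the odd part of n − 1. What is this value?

24155

n − 1 = 29340 = 2^2 · 7335, so s = 2 and d = 7335.
23167^7335 mod 29341 = 24155.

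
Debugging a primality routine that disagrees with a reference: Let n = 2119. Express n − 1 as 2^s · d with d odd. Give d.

1059

Halving: 2118 → 1059; 1059 is odd.
So 2118 = 2^1 · 1059.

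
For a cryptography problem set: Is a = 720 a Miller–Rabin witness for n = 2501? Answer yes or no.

n − 1 = 2500 = 2^2 · 625, so s = 2 and d = 625.
Repeated squaring mod 2501: 720^1 ≡ 720, 720^2 ≡ 693, 720^4 ≡ 57, 720^8 ≡ 748, 720^16 ≡ 1781, 720^32 ≡ 693, 720^64 ≡ 57, 720^128 ≡ 748, 720^256 ≡ 1781, 720^512 ≡ 693.
625 = 512 + 64 + 32 + 16 + 1, so 720^625 ≡ 693·57·693·1781·720 ≡ 1844 (mod 2501).
x_0 = 720^625 mod 2501 = 1844.
x_0 is neither 1 nor 2500, so continue squaring.
x_1 = 1844^2 mod 2501 = 1477.
Reached i = s−1 = 1 without hitting −1: 720 is a Miller–Rabin witness and 2501 is composite.

yes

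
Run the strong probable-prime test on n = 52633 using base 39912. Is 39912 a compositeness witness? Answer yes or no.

n − 1 = 52632 = 2^3 · 6579, so s = 3 and d = 6579.
x_0 = 39912^6579 mod 52633 = 7930.
x_0 is neither 1 nor 52632, so continue squaring.
x_1 = 7930^2 mod 52633 = 41098.
x_2 = 41098^2 mod 52633 = 1.
x_2 = 1 but x_1 ≠ ±1, a nontrivial square root of 1 — 39912 is a witness and 52633 is composite.

yes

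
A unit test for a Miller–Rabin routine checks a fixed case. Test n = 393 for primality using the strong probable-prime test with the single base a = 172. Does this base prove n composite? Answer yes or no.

yes

n − 1 = 392 = 2^3 · 49, so s = 3 and d = 49.
Repeated squaring mod 393: 172^1 ≡ 172, 172^2 ≡ 109, 172^4 ≡ 91, 172^8 ≡ 28, 172^16 ≡ 391, 172^32 ≡ 4.
49 = 32 + 16 + 1, so 172^49 ≡ 4·391·172 ≡ 196 (mod 393).
x_0 = 172^49 mod 393 = 196.
x_0 is neither 1 nor 392, so continue squaring.
x_1 = 196^2 mod 393 = 295.
x_2 = 295^2 mod 393 = 172.
Reached i = s−1 = 2 without hitting −1: 172 is a Miller–Rabin witness and 393 is composite.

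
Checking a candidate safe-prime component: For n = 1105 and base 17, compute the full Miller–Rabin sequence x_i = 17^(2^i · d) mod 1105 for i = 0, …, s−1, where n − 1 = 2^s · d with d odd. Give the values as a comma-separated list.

n − 1 = 1104 = 2^4 · 69, so s = 4 and d = 69.
x_0 = 17^69 mod 1105 = 272.
x_1 = 272^2 mod 1105 = 1054.
x_2 = 1054^2 mod 1105 = 391.
x_3 = 391^2 mod 1105 = 391.

272, 1054, 391, 391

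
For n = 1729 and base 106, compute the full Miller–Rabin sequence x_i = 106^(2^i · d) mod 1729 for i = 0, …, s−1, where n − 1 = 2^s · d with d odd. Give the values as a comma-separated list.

1464, 1065, 1, 1, 1, 1

n − 1 = 1728 = 2^6 · 27, so s = 6 and d = 27.
x_0 = 106^27 mod 1729 = 1464.
x_1 = 1464^2 mod 1729 = 1065.
x_2 = 1065^2 mod 1729 = 1.
x_3 = 1^2 mod 1729 = 1.
x_4 = 1^2 mod 1729 = 1.
x_5 = 1^2 mod 1729 = 1.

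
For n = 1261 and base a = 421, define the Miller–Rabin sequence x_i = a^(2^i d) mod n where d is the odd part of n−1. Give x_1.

n − 1 = 1260 = 2^2 · 315, so s = 2 and d = 315.
Repeated squaring mod 1261: 421^1 ≡ 421, 421^2 ≡ 701, 421^4 ≡ 872, 421^8 ≡ 1, 421^16 ≡ 1, 421^32 ≡ 1, 421^64 ≡ 1, 421^128 ≡ 1, 421^256 ≡ 1.
315 = 256 + 32 + 16 + 8 + 2 + 1, so 421^315 ≡ 1·1·1·1·701·421 ≡ 47 (mod 1261).
x_0 = 47.
x_1 = 47^2 mod 1261 = 948.

948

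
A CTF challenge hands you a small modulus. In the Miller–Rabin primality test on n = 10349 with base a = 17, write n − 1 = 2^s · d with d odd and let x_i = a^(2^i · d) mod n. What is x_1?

n − 1 = 10348 = 2^2 · 2587, so s = 2 and d = 2587.
x_0 = 17^2587 mod 10349 = 78.
x_1 = 78^2 mod 10349 = 6084.

6084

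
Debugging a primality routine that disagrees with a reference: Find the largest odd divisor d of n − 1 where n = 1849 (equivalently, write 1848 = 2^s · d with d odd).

Halving: 1848 → 924 → 462 → 231; 231 is odd.
So 1848 = 2^3 · 231.

231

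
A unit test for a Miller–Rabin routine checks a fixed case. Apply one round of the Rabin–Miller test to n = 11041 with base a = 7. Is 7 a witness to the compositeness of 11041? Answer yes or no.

no

n − 1 = 11040 = 2^5 · 345, so s = 5 and d = 345.
x_0 = 7^345 mod 11041 = 2734.
x_0 is neither 1 nor 11040, so continue squaring.
x_1 = 2734^2 mod 11041 = 11040.
x_1 ≡ −1, so 7 is not a witness.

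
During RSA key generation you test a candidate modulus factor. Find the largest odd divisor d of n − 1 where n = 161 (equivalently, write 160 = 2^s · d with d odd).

Halving: 160 → 80 → 40 → 20 → 10 → 5; 5 is odd.
So 160 = 2^5 · 5.

5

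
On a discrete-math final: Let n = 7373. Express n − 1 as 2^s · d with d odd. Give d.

Halving: 7372 → 3686 → 1843; 1843 is odd.
So 7372 = 2^2 · 1843.

1843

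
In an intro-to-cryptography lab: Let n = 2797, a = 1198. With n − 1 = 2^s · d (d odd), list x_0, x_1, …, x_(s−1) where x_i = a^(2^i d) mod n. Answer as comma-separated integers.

603, 2796

n − 1 = 2796 = 2^2 · 699, so s = 2 and d = 699.
x_0 = 1198^699 mod 2797 = 603.
x_1 = 603^2 mod 2797 = 2796.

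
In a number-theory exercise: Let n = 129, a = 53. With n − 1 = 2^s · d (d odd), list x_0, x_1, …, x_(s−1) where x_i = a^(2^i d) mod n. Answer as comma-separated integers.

53, 100, 67, 103, 31, 58, 10

n − 1 = 128 = 2^7 · 1, so s = 7 and d = 1.
x_0 = 53^1 mod 129 = 53.
x_1 = 53^2 mod 129 = 100.
x_2 = 100^2 mod 129 = 67.
x_3 = 67^2 mod 129 = 103.
x_4 = 103^2 mod 129 = 31.
x_5 = 31^2 mod 129 = 58.
x_6 = 58^2 mod 129 = 10.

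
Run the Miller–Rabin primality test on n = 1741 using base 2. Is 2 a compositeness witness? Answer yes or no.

n − 1 = 1740 = 2^2 · 435, so s = 2 and d = 435.
x_0 = 2^435 mod 1741 = 59.
x_0 is neither 1 nor 1740, so continue squaring.
x_1 = 59^2 mod 1741 = 1740.
x_1 ≡ −1, so 2 is not a witness.

no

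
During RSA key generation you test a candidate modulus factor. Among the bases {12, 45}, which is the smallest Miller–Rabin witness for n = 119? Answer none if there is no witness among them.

n − 1 = 118 = 2^1 · 59, so s = 1 and d = 59.
Base 12: x_0 = 12^59 mod 119 = 108. x_0 ∉ {1, 118} and s = 1, so 12 is a Miller–Rabin witness and 119 is composite.
Base 45: x_0 = 45^59 mod 119 = 12. x_0 ∉ {1, 118} and s = 1, so 45 is a Miller–Rabin witness and 119 is composite.
The smallest witness among the given bases is 12.

12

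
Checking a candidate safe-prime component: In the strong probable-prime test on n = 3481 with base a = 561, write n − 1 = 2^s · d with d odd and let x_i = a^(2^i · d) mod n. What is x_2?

945

n − 1 = 3480 = 2^3 · 435, so s = 3 and d = 435.
Repeated squaring mod 3481: 561^1 ≡ 561, 561^2 ≡ 1431, 561^4 ≡ 933, 561^8 ≡ 239, 561^16 ≡ 1425, 561^32 ≡ 1202, 561^64 ≡ 189, 561^128 ≡ 911, 561^256 ≡ 1443.
435 = 256 + 128 + 32 + 16 + 2 + 1, so 561^435 ≡ 1443·911·1202·1425·1431·561 ≡ 3244 (mod 3481).
x_0 = 3244.
x_1 = 3244^2 mod 3481 = 473.
x_2 = 473^2 mod 3481 = 945.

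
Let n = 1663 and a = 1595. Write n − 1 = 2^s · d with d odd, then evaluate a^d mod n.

n − 1 = 1662 = 2^1 · 831, so s = 1 and d = 831.
1595^831 mod 1663 = 1.

1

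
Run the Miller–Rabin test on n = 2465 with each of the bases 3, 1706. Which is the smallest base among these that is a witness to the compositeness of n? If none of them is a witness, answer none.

n − 1 = 2464 = 2^5 · 77, so s = 5 and d = 77.
Base 3: x_0 = 3^77 mod 2465 = 2018. x_0 is neither 1 nor 2464, so continue squaring. x_1 = 2018^2 mod 2465 = 144. x_2 = 144^2 mod 2465 = 1016. x_3 = 1016^2 mod 2465 = 1886. x_4 = 1886^2 mod 2465 = 1. x_4 = 1 but x_3 ≠ ±1, a nontrivial square root of 1 — 3 is a witness and 2465 is composite.
Base 1706: x_0 = 1706^77 mod 2465 = 146. x_0 is neither 1 nor 2464, so continue squaring. x_1 = 146^2 mod 2465 = 1596. x_2 = 1596^2 mod 2465 = 871. x_3 = 871^2 mod 2465 = 1886. x_4 = 1886^2 mod 2465 = 1. x_4 = 1 but x_3 ≠ ±1, a nontrivial square root of 1 — 1706 is a witness and 2465 is composite.
The smallest witness among the given bases is 3.

3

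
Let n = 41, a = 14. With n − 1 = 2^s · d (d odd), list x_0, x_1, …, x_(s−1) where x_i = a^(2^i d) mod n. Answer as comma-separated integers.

n − 1 = 40 = 2^3 · 5, so s = 3 and d = 5.
x_0 = 14^5 mod 41 = 27.
x_1 = 27^2 mod 41 = 32.
x_2 = 32^2 mod 41 = 40.

27, 32, 40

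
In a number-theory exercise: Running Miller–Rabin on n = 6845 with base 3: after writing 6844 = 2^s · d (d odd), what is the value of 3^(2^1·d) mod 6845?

1304

n − 1 = 6844 = 2^2 · 1711, so s = 2 and d = 1711.
x_0 = 3^1711 mod 6845 = 447.
x_1 = 447^2 mod 6845 = 1304.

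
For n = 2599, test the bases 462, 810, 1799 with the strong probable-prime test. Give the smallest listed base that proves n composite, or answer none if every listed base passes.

n − 1 = 2598 = 2^1 · 1299, so s = 1 and d = 1299.
Base 462: x_0 = 462^1299 mod 2599 = 1106. x_0 ∉ {1, 2598} and s = 1, so 462 is a Miller–Rabin witness and 2599 is composite.
Base 810: x_0 = 810^1299 mod 2599 = 1707. x_0 ∉ {1, 2598} and s = 1, so 810 is a Miller–Rabin witness and 2599 is composite.
Base 1799: x_0 = 1799^1299 mod 2599 = 1569. x_0 ∉ {1, 2598} and s = 1, so 1799 is a Miller–Rabin witness and 2599 is composite.
The smallest witness among the given bases is 462.

462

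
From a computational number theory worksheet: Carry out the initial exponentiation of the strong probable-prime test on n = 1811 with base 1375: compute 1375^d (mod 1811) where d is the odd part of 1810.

n − 1 = 1810 = 2^1 · 905, so s = 1 and d = 905.
1375^905 mod 1811 = 1.

1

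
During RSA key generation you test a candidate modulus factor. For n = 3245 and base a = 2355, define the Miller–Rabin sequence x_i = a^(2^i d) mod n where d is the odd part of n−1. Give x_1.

2740

n − 1 = 3244 = 2^2 · 811, so s = 2 and d = 811.
x_0 = 2355^811 mod 3245 = 1640.
x_1 = 1640^2 mod 3245 = 2740.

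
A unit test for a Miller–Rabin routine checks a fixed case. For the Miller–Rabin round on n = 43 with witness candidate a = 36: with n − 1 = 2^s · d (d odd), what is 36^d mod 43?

1

n − 1 = 42 = 2^1 · 21, so s = 1 and d = 21.
36^21 mod 43 = 1.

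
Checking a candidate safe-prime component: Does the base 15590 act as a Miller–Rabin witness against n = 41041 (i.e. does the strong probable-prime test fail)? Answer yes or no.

no

n − 1 = 41040 = 2^4 · 2565, so s = 4 and d = 2565.
x_0 = 15590^2565 mod 41041 = 1.
x_0 = 1, so 15590 is not a witness.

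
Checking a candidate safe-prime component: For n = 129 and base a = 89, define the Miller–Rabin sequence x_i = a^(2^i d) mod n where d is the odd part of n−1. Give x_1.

n − 1 = 128 = 2^7 · 1, so s = 7 and d = 1.
x_0 = 89^1 mod 129 = 89.
x_1 = 89^2 mod 129 = 52.

52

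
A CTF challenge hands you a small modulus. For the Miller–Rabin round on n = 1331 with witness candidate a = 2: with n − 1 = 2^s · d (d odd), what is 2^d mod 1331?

n − 1 = 1330 = 2^1 · 665, so s = 1 and d = 665.
2^665 mod 1331 = 395.

395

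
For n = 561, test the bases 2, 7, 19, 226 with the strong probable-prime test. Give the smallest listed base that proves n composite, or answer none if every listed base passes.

2

n − 1 = 560 = 2^4 · 35, so s = 4 and d = 35.
Base 2: x_0 = 2^35 mod 561 = 263. x_0 is neither 1 nor 560, so continue squaring. x_1 = 263^2 mod 561 = 166. x_2 = 166^2 mod 561 = 67. x_3 = 67^2 mod 561 = 1. x_3 = 1 but x_2 ≠ ±1, a nontrivial square root of 1 — 2 is a witness and 561 is composite.
Base 7: x_0 = 7^35 mod 561 = 241. x_0 is neither 1 nor 560, so continue squaring. x_1 = 241^2 mod 561 = 298. x_2 = 298^2 mod 561 = 166. x_3 = 166^2 mod 561 = 67. Reached i = s−1 = 3 without hitting −1: 7 is a Miller–Rabin witness and 561 is composite.
Base 19: x_0 = 19^35 mod 561 = 76. x_0 is neither 1 nor 560, so continue squaring. x_1 = 76^2 mod 561 = 166. x_2 = 166^2 mod 561 = 67. x_3 = 67^2 mod 561 = 1. x_3 = 1 but x_2 ≠ ±1, a nontrivial square root of 1 — 19 is a witness and 561 is composite.
Base 226: x_0 = 226^35 mod 561 = 142. x_0 is neither 1 nor 560, so continue squaring. x_1 = 142^2 mod 561 = 529. x_2 = 529^2 mod 561 = 463. x_3 = 463^2 mod 561 = 67. Reached i = s−1 = 3 without hitting −1: 226 is a Miller–Rabin witness and 561 is composite.
The smallest witness among the given bases is 2.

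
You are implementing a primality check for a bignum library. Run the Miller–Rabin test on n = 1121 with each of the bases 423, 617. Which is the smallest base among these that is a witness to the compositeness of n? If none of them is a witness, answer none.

423

n − 1 = 1120 = 2^5 · 35, so s = 5 and d = 35.
Base 423: x_0 = 423^35 mod 1121 = 935. x_0 is neither 1 nor 1120, so continue squaring. x_1 = 935^2 mod 1121 = 966. x_2 = 966^2 mod 1121 = 484. x_3 = 484^2 mod 1121 = 1088. x_4 = 1088^2 mod 1121 = 1089. Reached i = s−1 = 4 without hitting −1: 423 is a Miller–Rabin witness and 1121 is composite.
Base 617: x_0 = 617^35 mod 1121 = 1119. x_0 is neither 1 nor 1120, so continue squaring. x_1 = 1119^2 mod 1121 = 4. x_2 = 4^2 mod 1121 = 16. x_3 = 16^2 mod 1121 = 256. x_4 = 256^2 mod 1121 = 518. Reached i = s−1 = 4 without hitting −1: 617 is a Miller–Rabin witness and 1121 is composite.
The smallest witness among the given bases is 423.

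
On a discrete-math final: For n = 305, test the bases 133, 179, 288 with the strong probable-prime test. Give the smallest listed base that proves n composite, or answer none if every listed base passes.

179

n − 1 = 304 = 2^4 · 19, so s = 4 and d = 19.
Base 133: x_0 = 133^19 mod 305 = 172. x_0 is neither 1 nor 304, so continue squaring. x_1 = 172^2 mod 305 = 304. x_1 ≡ −1, so 133 is not a witness.
Base 179: x_0 = 179^19 mod 305 = 134. x_0 is neither 1 nor 304, so continue squaring. x_1 = 134^2 mod 305 = 266. x_2 = 266^2 mod 305 = 301. x_3 = 301^2 mod 305 = 16. Reached i = s−1 = 3 without hitting −1: 179 is a Miller–Rabin witness and 305 is composite.
Base 288: x_0 = 288^19 mod 305 = 132. x_0 is neither 1 nor 304, so continue squaring. x_1 = 132^2 mod 305 = 39. x_2 = 39^2 mod 305 = 301. x_3 = 301^2 mod 305 = 16. Reached i = s−1 = 3 without hitting −1: 288 is a Miller–Rabin witness and 305 is composite.
The smallest witness among the given bases is 179.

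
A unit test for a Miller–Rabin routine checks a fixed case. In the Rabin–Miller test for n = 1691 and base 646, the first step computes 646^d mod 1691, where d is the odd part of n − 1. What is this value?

n − 1 = 1690 = 2^1 · 845, so s = 1 and d = 845.
646^845 mod 1691 = 399.

399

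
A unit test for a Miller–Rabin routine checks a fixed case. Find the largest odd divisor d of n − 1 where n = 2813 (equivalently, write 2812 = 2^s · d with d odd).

703

Halving: 2812 → 1406 → 703; 703 is odd.
So 2812 = 2^2 · 703.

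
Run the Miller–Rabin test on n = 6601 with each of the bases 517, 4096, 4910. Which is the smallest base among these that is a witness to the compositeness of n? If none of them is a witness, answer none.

none

n − 1 = 6600 = 2^3 · 825, so s = 3 and d = 825.
Base 517: x_0 = 517^825 mod 6601 = 6600. x_0 = 6600 ≡ −1, so 517 is not a witness.
Base 4096: x_0 = 4096^825 mod 6601 = 1. x_0 = 1, so 4096 is not a witness.
Base 4910: x_0 = 4910^825 mod 6601 = 6600. x_0 = 6600 ≡ −1, so 4910 is not a witness.
No listed base is a witness for 6601.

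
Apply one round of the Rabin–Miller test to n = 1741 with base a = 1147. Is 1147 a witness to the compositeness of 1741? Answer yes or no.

n − 1 = 1740 = 2^2 · 435, so s = 2 and d = 435.
Repeated squaring mod 1741: 1147^1 ≡ 1147, 1147^2 ≡ 1154, 1147^4 ≡ 1592, 1147^8 ≡ 1309, 1147^16 ≡ 337, 1147^32 ≡ 404, 1147^64 ≡ 1303, 1147^128 ≡ 334, 1147^256 ≡ 132.
435 = 256 + 128 + 32 + 16 + 2 + 1, so 1147^435 ≡ 132·334·404·337·1154·1147 ≡ 59 (mod 1741).
x_0 = 1147^435 mod 1741 = 59.
x_0 is neither 1 nor 1740, so continue squaring.
x_1 = 59^2 mod 1741 = 1740.
x_1 ≡ −1, so 1147 is not a witness.

no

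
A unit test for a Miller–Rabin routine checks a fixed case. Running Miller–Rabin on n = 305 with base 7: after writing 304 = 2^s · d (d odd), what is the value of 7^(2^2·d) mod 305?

16

n − 1 = 304 = 2^4 · 19, so s = 4 and d = 19.
x_0 = 7^19 mod 305 = 303.
x_1 = 303^2 mod 305 = 4.
x_2 = 4^2 mod 305 = 16.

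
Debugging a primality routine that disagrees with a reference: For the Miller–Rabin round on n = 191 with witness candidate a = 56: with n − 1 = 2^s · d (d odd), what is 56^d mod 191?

190

n − 1 = 190 = 2^1 · 95, so s = 1 and d = 95.
Repeated squaring mod 191: 56^1 ≡ 56, 56^2 ≡ 80, 56^4 ≡ 97, 56^8 ≡ 50, 56^16 ≡ 17, 56^32 ≡ 98, 56^64 ≡ 54.
95 = 64 + 16 + 8 + 4 + 2 + 1, so 56^95 ≡ 54·17·50·97·80·56 ≡ 190 (mod 191).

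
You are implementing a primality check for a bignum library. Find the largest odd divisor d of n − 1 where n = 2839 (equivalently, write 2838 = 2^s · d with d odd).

1419

Halving: 2838 → 1419; 1419 is odd.
So 2838 = 2^1 · 1419.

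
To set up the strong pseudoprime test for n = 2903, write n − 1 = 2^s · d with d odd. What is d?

1451

Halving: 2902 → 1451; 1451 is odd.
So 2902 = 2^1 · 1451.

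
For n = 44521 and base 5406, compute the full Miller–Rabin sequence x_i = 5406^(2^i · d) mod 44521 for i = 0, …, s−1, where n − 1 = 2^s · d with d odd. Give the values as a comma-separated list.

38401, 12239, 24477

n − 1 = 44520 = 2^3 · 5565, so s = 3 and d = 5565.
x_0 = 5406^5565 mod 44521 = 38401.
x_1 = 38401^2 mod 44521 = 12239.
x_2 = 12239^2 mod 44521 = 24477.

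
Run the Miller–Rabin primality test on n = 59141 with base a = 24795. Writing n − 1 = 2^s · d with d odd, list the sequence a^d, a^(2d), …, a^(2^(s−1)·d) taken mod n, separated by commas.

1, 1

n − 1 = 59140 = 2^2 · 14785, so s = 2 and d = 14785.
x_0 = 24795^14785 mod 59141 = 1.
x_1 = 1^2 mod 59141 = 1.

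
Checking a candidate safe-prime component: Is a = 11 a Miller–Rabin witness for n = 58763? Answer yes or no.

n − 1 = 58762 = 2^1 · 29381, so s = 1 and d = 29381.
x_0 = 11^29381 mod 58763 = 58762.
x_0 = 58762 ≡ −1, so 11 is not a witness.

no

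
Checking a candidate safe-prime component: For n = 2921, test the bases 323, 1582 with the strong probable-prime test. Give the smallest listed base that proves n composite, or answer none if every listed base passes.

323

n − 1 = 2920 = 2^3 · 365, so s = 3 and d = 365.
Base 323: x_0 = 323^365 mod 2921 = 2025. x_0 is neither 1 nor 2920, so continue squaring. x_1 = 2025^2 mod 2921 = 2462. x_2 = 2462^2 mod 2921 = 369. Reached i = s−1 = 2 without hitting −1: 323 is a Miller–Rabin witness and 2921 is composite.
Base 1582: x_0 = 1582^365 mod 2921 = 1658. x_0 is neither 1 nor 2920, so continue squaring. x_1 = 1658^2 mod 2921 = 303. x_2 = 303^2 mod 2921 = 1258. Reached i = s−1 = 2 without hitting −1: 1582 is a Miller–Rabin witness and 2921 is composite.
The smallest witness among the given bases is 323.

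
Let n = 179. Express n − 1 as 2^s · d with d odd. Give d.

Halving: 178 → 89; 89 is odd.
So 178 = 2^1 · 89.

89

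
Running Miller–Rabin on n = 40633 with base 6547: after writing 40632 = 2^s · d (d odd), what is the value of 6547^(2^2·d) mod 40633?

38152

n − 1 = 40632 = 2^3 · 5079, so s = 3 and d = 5079.
x_0 = 6547^5079 mod 40633 = 23837.
x_1 = 23837^2 mod 40633 = 31330.
x_2 = 31330^2 mod 40633 = 38152.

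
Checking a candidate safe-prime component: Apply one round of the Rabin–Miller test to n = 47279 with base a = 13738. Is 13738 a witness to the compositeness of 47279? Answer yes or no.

no

n − 1 = 47278 = 2^1 · 23639, so s = 1 and d = 23639.
x_0 = 13738^23639 mod 47279 = 47278.
x_0 = 47278 ≡ −1, so 13738 is not a witness.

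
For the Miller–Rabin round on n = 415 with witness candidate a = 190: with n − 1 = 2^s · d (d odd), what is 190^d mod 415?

n − 1 = 414 = 2^1 · 207, so s = 1 and d = 207.
190^207 mod 415 = 5.

5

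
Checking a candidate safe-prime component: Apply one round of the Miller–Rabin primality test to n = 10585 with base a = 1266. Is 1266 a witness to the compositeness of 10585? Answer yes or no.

n − 1 = 10584 = 2^3 · 1323, so s = 3 and d = 1323.
x_0 = 1266^1323 mod 10585 = 9901.
x_0 is neither 1 nor 10584, so continue squaring.
x_1 = 9901^2 mod 10585 = 2116.
x_2 = 2116^2 mod 10585 = 1.
x_2 = 1 but x_1 ≠ ±1, a nontrivial square root of 1 — 1266 is a witness and 10585 is composite.

yes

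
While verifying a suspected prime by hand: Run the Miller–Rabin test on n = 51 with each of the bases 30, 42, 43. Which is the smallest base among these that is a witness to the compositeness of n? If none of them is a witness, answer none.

30

n − 1 = 50 = 2^1 · 25, so s = 1 and d = 25.
Base 30: x_0 = 30^25 mod 51 = 30. x_0 ∉ {1, 50} and s = 1, so 30 is a Miller–Rabin witness and 51 is composite.
Base 42: x_0 = 42^25 mod 51 = 42. x_0 ∉ {1, 50} and s = 1, so 42 is a Miller–Rabin witness and 51 is composite.
Base 43: x_0 = 43^25 mod 51 = 43. x_0 ∉ {1, 50} and s = 1, so 43 is a Miller–Rabin witness and 51 is composite.
The smallest witness among the given bases is 30.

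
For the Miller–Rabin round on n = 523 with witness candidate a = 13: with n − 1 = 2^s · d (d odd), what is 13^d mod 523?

1

n − 1 = 522 = 2^1 · 261, so s = 1 and d = 261.
13^261 mod 523 = 1.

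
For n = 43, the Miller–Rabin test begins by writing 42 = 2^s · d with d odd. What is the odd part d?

Halving: 42 → 21; 21 is odd.
So 42 = 2^1 · 21.

21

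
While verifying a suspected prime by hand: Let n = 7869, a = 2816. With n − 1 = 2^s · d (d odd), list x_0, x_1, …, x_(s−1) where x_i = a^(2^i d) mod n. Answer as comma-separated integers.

n − 1 = 7868 = 2^2 · 1967, so s = 2 and d = 1967.
x_0 = 2816^1967 mod 7869 = 7139.
x_1 = 7139^2 mod 7869 = 5677.

7139, 5677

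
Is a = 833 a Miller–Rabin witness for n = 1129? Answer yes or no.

no

n − 1 = 1128 = 2^3 · 141, so s = 3 and d = 141.
By repeated squaring, 833^141 ≡ 437 (mod 1129).
x_0 = 833^141 mod 1129 = 437.
x_0 is neither 1 nor 1128, so continue squaring.
x_1 = 437^2 mod 1129 = 168.
x_2 = 168^2 mod 1129 = 1128.
x_2 ≡ −1, so 833 is not a witness.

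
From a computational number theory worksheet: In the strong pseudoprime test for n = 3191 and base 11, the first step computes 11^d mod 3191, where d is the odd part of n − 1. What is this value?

n − 1 = 3190 = 2^1 · 1595, so s = 1 and d = 1595.
11^1595 mod 3191 = 3190.

3190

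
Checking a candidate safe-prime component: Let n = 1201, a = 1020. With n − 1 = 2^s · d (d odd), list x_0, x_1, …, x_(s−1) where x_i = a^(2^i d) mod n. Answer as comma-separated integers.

909, 1194, 49, 1200

n − 1 = 1200 = 2^4 · 75, so s = 4 and d = 75.
x_0 = 1020^75 mod 1201 = 909.
x_1 = 909^2 mod 1201 = 1194.
x_2 = 1194^2 mod 1201 = 49.
x_3 = 49^2 mod 1201 = 1200.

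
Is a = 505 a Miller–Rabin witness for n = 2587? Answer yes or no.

n − 1 = 2586 = 2^1 · 1293, so s = 1 and d = 1293.
x_0 = 505^1293 mod 2587 = 2387.
x_0 ∉ {1, 2586} and s = 1, so 505 is a Miller–Rabin witness and 2587 is composite.

yes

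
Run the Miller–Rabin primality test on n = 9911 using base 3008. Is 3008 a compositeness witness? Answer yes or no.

n − 1 = 9910 = 2^1 · 4955, so s = 1 and d = 4955.
x_0 = 3008^4955 mod 9911 = 6986.
x_0 ∉ {1, 9910} and s = 1, so 3008 is a Miller–Rabin witness and 9911 is composite.

yes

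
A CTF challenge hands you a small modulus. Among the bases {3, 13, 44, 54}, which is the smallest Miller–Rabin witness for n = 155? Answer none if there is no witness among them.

n − 1 = 154 = 2^1 · 77, so s = 1 and d = 77.
Base 3: x_0 = 3^77 mod 155 = 53. x_0 ∉ {1, 154} and s = 1, so 3 is a Miller–Rabin witness and 155 is composite.
Base 13: x_0 = 13^77 mod 155 = 48. x_0 ∉ {1, 154} and s = 1, so 13 is a Miller–Rabin witness and 155 is composite.
Base 44: x_0 = 44^77 mod 155 = 79. x_0 ∉ {1, 154} and s = 1, so 44 is a Miller–Rabin witness and 155 is composite.
Base 54: x_0 = 54^77 mod 155 = 29. x_0 ∉ {1, 154} and s = 1, so 54 is a Miller–Rabin witness and 155 is composite.
The smallest witness among the given bases is 3.

3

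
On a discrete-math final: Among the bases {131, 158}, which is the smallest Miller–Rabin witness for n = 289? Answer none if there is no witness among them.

n − 1 = 288 = 2^5 · 9, so s = 5 and d = 9.
Base 131: x_0 = 131^9 mod 289 = 158. x_0 is neither 1 nor 288, so continue squaring. x_1 = 158^2 mod 289 = 110. x_2 = 110^2 mod 289 = 251. x_3 = 251^2 mod 289 = 288. x_3 ≡ −1, so 131 is not a witness.
Base 158: x_0 = 158^9 mod 289 = 131. x_0 is neither 1 nor 288, so continue squaring. x_1 = 131^2 mod 289 = 110. x_2 = 110^2 mod 289 = 251. x_3 = 251^2 mod 289 = 288. x_3 ≡ −1, so 158 is not a witness.
No listed base is a witness for 289.

none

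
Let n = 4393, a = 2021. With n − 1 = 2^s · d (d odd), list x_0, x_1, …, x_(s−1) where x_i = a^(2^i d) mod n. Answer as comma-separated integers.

n − 1 = 4392 = 2^3 · 549, so s = 3 and d = 549.
x_0 = 2021^549 mod 4393 = 705.
x_1 = 705^2 mod 4393 = 616.
x_2 = 616^2 mod 4393 = 1658.

705, 616, 1658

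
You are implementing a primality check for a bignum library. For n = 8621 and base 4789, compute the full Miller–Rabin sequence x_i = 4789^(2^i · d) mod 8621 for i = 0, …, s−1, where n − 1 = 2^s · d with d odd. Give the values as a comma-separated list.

1156, 81

n − 1 = 8620 = 2^2 · 2155, so s = 2 and d = 2155.
x_0 = 4789^2155 mod 8621 = 1156.
x_1 = 1156^2 mod 8621 = 81.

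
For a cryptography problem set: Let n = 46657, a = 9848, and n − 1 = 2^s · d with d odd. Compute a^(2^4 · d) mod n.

n − 1 = 46656 = 2^6 · 729, so s = 6 and d = 729.
Repeated squaring mod 46657: 9848^1 ≡ 9848, 9848^2 ≡ 29858, 9848^4 ≡ 24865, 9848^8 ≡ 16318, 9848^16 ≡ 5625, 9848^32 ≡ 7179, 9848^64 ≡ 28713, 9848^128 ≡ 7179, 9848^256 ≡ 28713, 9848^512 ≡ 7179.
729 = 512 + 128 + 64 + 16 + 8 + 1, so 9848^729 ≡ 7179·7179·28713·5625·16318·9848 ≡ 2855 (mod 46657).
x_0 = 2855.
x_1 = 2855^2 mod 46657 = 32707.
x_2 = 32707^2 mod 46657 = 42810.
x_3 = 42810^2 mod 46657 = 9140.
x_4 = 9140^2 mod 46657 = 23570.

23570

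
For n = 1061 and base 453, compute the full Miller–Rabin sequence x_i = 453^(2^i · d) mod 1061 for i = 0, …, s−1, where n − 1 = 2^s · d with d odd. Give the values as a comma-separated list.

103, 1060

n − 1 = 1060 = 2^2 · 265, so s = 2 and d = 265.
x_0 = 453^265 mod 1061 = 103.
x_1 = 103^2 mod 1061 = 1060.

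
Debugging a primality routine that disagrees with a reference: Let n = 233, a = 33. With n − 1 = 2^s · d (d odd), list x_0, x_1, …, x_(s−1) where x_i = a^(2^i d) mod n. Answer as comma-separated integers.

89, 232, 1

n − 1 = 232 = 2^3 · 29, so s = 3 and d = 29.
x_0 = 33^29 mod 233 = 89.
x_1 = 89^2 mod 233 = 232.
x_2 = 232^2 mod 233 = 1.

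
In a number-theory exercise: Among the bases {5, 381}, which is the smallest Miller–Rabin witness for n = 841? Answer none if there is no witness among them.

5

n − 1 = 840 = 2^3 · 105, so s = 3 and d = 105.
Base 5: x_0 = 5^105 mod 841 = 376. x_0 is neither 1 nor 840, so continue squaring. x_1 = 376^2 mod 841 = 88. x_2 = 88^2 mod 841 = 175. Reached i = s−1 = 2 without hitting −1: 5 is a Miller–Rabin witness and 841 is composite.
Base 381: x_0 = 381^105 mod 841 = 608. x_0 is neither 1 nor 840, so continue squaring. x_1 = 608^2 mod 841 = 465. x_2 = 465^2 mod 841 = 88. Reached i = s−1 = 2 without hitting −1: 381 is a Miller–Rabin witness and 841 is composite.
The smallest witness among the given bases is 5.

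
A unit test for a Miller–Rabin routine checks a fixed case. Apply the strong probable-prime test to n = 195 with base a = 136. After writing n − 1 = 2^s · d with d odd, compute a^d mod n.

136

n − 1 = 194 = 2^1 · 97, so s = 1 and d = 97.
Repeated squaring mod 195: 136^1 ≡ 136, 136^2 ≡ 166, 136^4 ≡ 61, 136^8 ≡ 16, 136^16 ≡ 61, 136^32 ≡ 16, 136^64 ≡ 61.
97 = 64 + 32 + 1, so 136^97 ≡ 61·16·136 ≡ 136 (mod 195).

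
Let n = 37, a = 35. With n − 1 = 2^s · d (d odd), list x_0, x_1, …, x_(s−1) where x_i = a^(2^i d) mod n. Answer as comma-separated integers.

6, 36

n − 1 = 36 = 2^2 · 9, so s = 2 and d = 9.
x_0 = 35^9 mod 37 = 6.
x_1 = 6^2 mod 37 = 36.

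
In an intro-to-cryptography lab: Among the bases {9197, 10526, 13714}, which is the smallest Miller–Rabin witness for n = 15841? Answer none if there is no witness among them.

10526

n − 1 = 15840 = 2^5 · 495, so s = 5 and d = 495.
Base 9197: x_0 = 9197^495 mod 15841 = 15840. x_0 = 15840 ≡ −1, so 9197 is not a witness.
Base 10526: x_0 = 10526^495 mod 15841 = 5424. x_0 is neither 1 nor 15840, so continue squaring. x_1 = 5424^2 mod 15841 = 3039. x_2 = 3039^2 mod 15841 = 218. x_3 = 218^2 mod 15841 = 1. x_3 = 1 but x_2 ≠ ±1, a nontrivial square root of 1 — 10526 is a witness and 15841 is composite.
Base 13714: x_0 = 13714^495 mod 15841 = 12461. x_0 is neither 1 nor 15840, so continue squaring. x_1 = 12461^2 mod 15841 = 3039. x_2 = 3039^2 mod 15841 = 218. x_3 = 218^2 mod 15841 = 1. x_3 = 1 but x_2 ≠ ±1, a nontrivial square root of 1 — 13714 is a witness and 15841 is composite.
The smallest witness among the given bases is 10526.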